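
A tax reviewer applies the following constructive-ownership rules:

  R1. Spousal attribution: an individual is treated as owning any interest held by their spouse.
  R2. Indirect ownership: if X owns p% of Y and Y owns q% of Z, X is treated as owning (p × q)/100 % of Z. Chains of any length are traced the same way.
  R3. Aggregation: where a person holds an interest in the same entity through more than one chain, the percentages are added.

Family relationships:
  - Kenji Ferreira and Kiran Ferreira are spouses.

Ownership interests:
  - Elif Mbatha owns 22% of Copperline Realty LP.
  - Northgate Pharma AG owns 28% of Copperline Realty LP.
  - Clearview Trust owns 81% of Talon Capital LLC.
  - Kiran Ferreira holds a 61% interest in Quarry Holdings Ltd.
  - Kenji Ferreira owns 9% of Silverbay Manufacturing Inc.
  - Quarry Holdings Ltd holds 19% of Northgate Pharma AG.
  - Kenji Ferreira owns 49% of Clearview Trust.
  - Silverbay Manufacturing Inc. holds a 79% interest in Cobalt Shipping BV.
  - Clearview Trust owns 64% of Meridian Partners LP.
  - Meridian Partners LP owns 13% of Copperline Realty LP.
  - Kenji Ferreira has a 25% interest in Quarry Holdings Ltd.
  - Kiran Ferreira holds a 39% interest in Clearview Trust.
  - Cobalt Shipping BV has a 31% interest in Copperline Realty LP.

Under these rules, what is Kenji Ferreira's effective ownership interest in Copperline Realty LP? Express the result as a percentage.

14.1009%

By spousal attribution (R1), Kenji Ferreira is treated as also owning Kiran Ferreira's interest in Quarry Holdings Ltd, giving 25% + 61% = 86%.
By spousal attribution (R1), Kenji Ferreira is treated as also owning Kiran Ferreira's interest in Clearview Trust, giving 49% + 39% = 88%.
Chain via Quarry Holdings Ltd → Northgate Pharma AG (R2): 86% × 19% × 28% = 4.5752% of Copperline Realty LP.
Chain via Silverbay Manufacturing Inc. → Cobalt Shipping BV (R2): 9% × 79% × 31% = 2.2041% of Copperline Realty LP.
Chain via Clearview Trust → Meridian Partners LP (R2): 88% × 64% × 13% = 7.3216% of Copperline Realty LP.
Aggregating (R3): 4.5752% + 2.2041% + 7.3216% = 14.1009%.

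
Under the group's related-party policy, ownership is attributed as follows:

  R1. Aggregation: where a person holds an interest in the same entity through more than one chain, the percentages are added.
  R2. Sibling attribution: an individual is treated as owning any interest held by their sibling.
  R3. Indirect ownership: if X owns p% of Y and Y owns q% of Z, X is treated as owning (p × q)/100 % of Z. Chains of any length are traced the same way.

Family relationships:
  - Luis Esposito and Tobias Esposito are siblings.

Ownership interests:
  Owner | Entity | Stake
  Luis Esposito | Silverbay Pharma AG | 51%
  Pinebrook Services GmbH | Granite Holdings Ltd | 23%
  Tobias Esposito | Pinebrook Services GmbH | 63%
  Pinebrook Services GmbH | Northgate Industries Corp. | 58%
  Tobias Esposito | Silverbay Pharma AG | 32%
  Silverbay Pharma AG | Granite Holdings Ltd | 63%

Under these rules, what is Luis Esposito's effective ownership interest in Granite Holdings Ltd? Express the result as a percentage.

66.78%

By sibling attribution (R2), Luis Esposito is treated as also owning Tobias Esposito's interest in Silverbay Pharma AG, giving 51% + 32% = 83%.
By sibling attribution (R2), Luis Esposito is treated as owning Tobias Esposito's 63% interest in Pinebrook Services GmbH.
Chain via Silverbay Pharma AG (R3): 83% × 63% = 52.29% of Granite Holdings Ltd.
Chain via Pinebrook Services GmbH (R3): 63% × 23% = 14.49% of Granite Holdings Ltd.
Aggregating (R1): 52.29% + 14.49% = 66.78%.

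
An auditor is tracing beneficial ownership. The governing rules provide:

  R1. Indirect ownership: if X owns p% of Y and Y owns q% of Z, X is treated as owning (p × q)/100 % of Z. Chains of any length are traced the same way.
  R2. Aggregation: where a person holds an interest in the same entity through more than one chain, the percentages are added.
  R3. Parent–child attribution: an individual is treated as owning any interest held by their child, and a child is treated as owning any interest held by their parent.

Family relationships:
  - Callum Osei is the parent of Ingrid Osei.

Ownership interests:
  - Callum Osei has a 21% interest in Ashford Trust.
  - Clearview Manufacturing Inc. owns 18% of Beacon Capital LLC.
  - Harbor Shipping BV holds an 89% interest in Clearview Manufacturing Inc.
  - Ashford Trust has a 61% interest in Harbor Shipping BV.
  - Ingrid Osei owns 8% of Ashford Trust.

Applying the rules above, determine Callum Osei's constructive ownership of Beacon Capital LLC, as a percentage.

By parent–child attribution (R3), Callum Osei is treated as also owning Ingrid Osei's interest in Ashford Trust, giving 21% + 8% = 29%.
Chain via Ashford Trust → Harbor Shipping BV → Clearview Manufacturing Inc. (R1): 29% × 61% × 89% × 18% = 2.833938% of Beacon Capital LLC.

2.833938%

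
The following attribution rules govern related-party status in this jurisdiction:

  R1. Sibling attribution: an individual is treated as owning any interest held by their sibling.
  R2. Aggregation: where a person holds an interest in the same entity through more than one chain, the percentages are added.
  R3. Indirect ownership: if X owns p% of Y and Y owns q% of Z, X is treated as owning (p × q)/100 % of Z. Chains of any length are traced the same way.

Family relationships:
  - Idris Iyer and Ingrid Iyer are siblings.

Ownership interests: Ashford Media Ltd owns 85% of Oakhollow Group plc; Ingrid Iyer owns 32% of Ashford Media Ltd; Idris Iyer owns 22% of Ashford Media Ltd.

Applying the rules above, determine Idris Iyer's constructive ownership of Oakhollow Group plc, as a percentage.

By sibling attribution (R1), Idris Iyer is treated as also owning Ingrid Iyer's interest in Ashford Media Ltd, giving 22% + 32% = 54%.
Chain via Ashford Media Ltd (R3): 54% × 85% = 45.9% of Oakhollow Group plc.

45.9%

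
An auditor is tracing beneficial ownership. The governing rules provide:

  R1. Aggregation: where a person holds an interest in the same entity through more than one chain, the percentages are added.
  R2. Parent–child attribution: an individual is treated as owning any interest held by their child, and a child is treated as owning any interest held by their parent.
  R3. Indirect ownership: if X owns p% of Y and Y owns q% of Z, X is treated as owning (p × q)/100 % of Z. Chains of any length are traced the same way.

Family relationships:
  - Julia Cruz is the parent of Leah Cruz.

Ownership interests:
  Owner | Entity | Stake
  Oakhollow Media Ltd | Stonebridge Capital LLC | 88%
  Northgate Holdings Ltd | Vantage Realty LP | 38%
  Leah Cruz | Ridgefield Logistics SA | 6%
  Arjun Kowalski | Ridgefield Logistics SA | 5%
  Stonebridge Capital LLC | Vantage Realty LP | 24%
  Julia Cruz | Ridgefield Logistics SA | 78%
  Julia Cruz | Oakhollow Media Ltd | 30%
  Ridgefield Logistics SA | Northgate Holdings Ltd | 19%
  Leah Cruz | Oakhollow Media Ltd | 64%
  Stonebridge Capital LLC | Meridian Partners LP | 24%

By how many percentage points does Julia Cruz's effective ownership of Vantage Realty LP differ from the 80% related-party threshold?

By parent–child attribution (R2), Julia Cruz is treated as also owning Leah Cruz's interest in Oakhollow Media Ltd, giving 30% + 64% = 94%.
By parent–child attribution (R2), Julia Cruz is treated as also owning Leah Cruz's interest in Ridgefield Logistics SA, giving 78% + 6% = 84%.
Chain via Oakhollow Media Ltd → Stonebridge Capital LLC (R3): 94% × 88% × 24% = 19.8528% of Vantage Realty LP.
Chain via Ridgefield Logistics SA → Northgate Holdings Ltd (R3): 84% × 19% × 38% = 6.0648% of Vantage Realty LP.
Aggregating (R1): 19.8528% + 6.0648% = 25.9176%.
25.9176% falls short of the 80% threshold by 54.0824 percentage points.

54.0824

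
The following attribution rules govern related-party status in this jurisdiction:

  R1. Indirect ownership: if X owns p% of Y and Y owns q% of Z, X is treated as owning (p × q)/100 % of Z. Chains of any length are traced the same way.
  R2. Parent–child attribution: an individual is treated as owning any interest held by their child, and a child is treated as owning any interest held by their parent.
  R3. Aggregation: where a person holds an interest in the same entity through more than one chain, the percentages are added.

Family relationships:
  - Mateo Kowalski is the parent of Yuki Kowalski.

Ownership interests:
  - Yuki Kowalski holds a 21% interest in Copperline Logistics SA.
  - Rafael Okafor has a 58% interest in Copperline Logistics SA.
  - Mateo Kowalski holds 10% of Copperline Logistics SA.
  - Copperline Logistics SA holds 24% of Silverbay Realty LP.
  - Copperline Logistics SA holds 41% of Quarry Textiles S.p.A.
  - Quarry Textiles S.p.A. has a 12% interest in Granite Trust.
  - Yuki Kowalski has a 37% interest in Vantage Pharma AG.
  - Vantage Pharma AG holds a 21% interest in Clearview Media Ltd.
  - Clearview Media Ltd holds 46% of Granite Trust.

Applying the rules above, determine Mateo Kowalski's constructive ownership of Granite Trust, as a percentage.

5.0994%

By parent–child attribution (R2), Mateo Kowalski is treated as also owning Yuki Kowalski's interest in Copperline Logistics SA, giving 10% + 21% = 31%.
By parent–child attribution (R2), Mateo Kowalski is treated as owning Yuki Kowalski's 37% interest in Vantage Pharma AG.
Chain via Copperline Logistics SA → Quarry Textiles S.p.A. (R1): 31% × 41% × 12% = 1.5252% of Granite Trust.
Chain via Vantage Pharma AG → Clearview Media Ltd (R1): 37% × 21% × 46% = 3.5742% of Granite Trust.
Aggregating (R3): 1.5252% + 3.5742% = 5.0994%.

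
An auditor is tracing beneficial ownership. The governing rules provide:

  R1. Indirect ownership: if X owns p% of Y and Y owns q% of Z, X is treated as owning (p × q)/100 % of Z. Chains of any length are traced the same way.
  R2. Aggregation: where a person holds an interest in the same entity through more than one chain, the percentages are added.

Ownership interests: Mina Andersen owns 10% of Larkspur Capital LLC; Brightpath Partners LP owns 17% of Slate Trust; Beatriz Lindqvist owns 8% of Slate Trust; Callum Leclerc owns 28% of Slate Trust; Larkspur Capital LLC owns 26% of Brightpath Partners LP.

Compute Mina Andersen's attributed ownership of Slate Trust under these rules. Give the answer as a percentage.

Chain via Larkspur Capital LLC → Brightpath Partners LP (R1): 10% × 26% × 17% = 0.442% of Slate Trust.

0.442%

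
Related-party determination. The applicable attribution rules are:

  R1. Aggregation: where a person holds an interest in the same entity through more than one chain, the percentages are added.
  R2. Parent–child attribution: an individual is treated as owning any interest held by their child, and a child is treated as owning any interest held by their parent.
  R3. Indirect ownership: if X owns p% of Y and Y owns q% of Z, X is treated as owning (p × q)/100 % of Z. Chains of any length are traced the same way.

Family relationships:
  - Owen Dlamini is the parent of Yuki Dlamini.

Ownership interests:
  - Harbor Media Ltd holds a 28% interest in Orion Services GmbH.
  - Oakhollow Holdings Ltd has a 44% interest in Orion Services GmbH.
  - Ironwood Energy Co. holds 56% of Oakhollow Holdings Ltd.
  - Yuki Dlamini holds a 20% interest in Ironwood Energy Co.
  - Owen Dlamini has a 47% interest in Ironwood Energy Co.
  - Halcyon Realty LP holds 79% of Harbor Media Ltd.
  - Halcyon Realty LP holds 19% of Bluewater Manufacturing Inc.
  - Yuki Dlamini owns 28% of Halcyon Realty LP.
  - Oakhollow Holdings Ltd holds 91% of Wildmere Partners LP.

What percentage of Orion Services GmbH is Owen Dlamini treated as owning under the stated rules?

22.7024%

By parent–child attribution (R2), Owen Dlamini is treated as also owning Yuki Dlamini's interest in Ironwood Energy Co, giving 47% + 20% = 67%.
By parent–child attribution (R2), Owen Dlamini is treated as owning Yuki Dlamini's 28% interest in Halcyon Realty LP.
Chain via Ironwood Energy Co. → Oakhollow Holdings Ltd (R3): 67% × 56% × 44% = 16.5088% of Orion Services GmbH.
Chain via Halcyon Realty LP → Harbor Media Ltd (R3): 28% × 79% × 28% = 6.1936% of Orion Services GmbH.
Aggregating (R1): 16.5088% + 6.1936% = 22.7024%.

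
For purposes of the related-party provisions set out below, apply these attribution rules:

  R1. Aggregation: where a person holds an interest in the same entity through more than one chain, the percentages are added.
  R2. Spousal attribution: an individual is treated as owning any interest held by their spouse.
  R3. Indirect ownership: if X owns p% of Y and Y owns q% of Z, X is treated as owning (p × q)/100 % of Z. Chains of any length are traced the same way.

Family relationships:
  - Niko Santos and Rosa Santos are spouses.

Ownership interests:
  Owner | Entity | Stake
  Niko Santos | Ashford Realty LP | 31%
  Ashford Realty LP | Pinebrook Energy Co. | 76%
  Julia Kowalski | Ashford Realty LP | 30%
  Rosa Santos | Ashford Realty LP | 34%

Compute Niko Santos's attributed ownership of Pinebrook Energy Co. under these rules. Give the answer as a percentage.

By spousal attribution (R2), Niko Santos is treated as also owning Rosa Santos's interest in Ashford Realty LP, giving 31% + 34% = 65%.
Chain via Ashford Realty LP (R3): 65% × 76% = 49.4% of Pinebrook Energy Co.

49.4%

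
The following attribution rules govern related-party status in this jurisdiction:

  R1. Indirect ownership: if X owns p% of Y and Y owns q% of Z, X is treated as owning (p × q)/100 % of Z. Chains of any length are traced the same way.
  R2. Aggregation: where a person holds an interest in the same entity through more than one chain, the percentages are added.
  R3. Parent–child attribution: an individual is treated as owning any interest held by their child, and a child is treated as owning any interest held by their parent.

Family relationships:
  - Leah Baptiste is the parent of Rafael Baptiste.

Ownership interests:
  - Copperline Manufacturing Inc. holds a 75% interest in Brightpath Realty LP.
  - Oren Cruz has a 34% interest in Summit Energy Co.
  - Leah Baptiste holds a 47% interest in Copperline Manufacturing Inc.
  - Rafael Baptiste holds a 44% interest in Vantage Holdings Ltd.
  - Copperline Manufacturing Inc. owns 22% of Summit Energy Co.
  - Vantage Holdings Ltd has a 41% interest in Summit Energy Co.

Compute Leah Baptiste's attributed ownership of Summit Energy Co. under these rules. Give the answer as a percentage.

28.38%

By parent–child attribution (R3), Leah Baptiste is treated as owning Rafael Baptiste's 44% interest in Vantage Holdings Ltd.
Chain via Copperline Manufacturing Inc. (R1): 47% × 22% = 10.34% of Summit Energy Co.
Chain via Vantage Holdings Ltd (R1): 44% × 41% = 18.04% of Summit Energy Co.
Aggregating (R2): 10.34% + 18.04% = 28.38%.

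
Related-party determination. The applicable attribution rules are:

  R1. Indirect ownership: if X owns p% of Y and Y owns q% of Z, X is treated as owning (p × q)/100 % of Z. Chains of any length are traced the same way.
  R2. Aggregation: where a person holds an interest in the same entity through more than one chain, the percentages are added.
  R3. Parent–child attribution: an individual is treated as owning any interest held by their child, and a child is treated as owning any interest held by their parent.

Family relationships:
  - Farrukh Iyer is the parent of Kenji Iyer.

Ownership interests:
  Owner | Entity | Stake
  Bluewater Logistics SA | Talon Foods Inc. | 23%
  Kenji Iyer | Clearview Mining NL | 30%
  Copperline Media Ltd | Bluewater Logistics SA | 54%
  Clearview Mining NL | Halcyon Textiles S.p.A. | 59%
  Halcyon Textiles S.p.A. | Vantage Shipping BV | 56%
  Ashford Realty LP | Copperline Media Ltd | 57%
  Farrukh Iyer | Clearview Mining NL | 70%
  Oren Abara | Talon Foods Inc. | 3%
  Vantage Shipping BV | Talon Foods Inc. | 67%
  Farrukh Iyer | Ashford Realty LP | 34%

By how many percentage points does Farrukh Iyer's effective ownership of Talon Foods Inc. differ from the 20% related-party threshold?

4.543796

By parent–child attribution (R3), Farrukh Iyer is treated as also owning Kenji Iyer's interest in Clearview Mining NL, giving 70% + 30% = 100%.
Chain via Clearview Mining NL → Halcyon Textiles S.p.A. → Vantage Shipping BV (R1): 100% × 59% × 56% × 67% = 22.1368% of Talon Foods Inc.
Chain via Ashford Realty LP → Copperline Media Ltd → Bluewater Logistics SA (R1): 34% × 57% × 54% × 23% = 2.406996% of Talon Foods Inc.
Aggregating (R2): 22.1368% + 2.406996% = 24.543796%.
24.543796% exceeds the 20% threshold by 4.543796 percentage points.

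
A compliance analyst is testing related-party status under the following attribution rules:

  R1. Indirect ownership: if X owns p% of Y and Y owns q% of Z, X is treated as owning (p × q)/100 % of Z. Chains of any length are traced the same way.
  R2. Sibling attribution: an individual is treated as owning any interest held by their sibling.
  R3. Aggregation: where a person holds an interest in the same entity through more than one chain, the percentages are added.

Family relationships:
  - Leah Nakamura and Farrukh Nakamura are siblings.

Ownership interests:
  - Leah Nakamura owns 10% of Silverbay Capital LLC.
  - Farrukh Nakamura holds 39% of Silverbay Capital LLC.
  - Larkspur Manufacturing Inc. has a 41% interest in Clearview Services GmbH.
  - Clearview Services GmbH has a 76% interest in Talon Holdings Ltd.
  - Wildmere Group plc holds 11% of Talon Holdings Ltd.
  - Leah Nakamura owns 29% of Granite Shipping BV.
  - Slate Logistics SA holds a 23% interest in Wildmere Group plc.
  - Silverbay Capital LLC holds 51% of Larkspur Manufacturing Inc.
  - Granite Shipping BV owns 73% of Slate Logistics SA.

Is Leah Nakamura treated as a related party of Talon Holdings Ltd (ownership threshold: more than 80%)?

No

By sibling attribution (R2), Leah Nakamura is treated as also owning Farrukh Nakamura's interest in Silverbay Capital LLC, giving 10% + 39% = 49%.
Chain via Silverbay Capital LLC → Larkspur Manufacturing Inc. → Clearview Services GmbH (R1): 49% × 51% × 41% × 76% = 7.786884% of Talon Holdings Ltd.
Chain via Granite Shipping BV → Slate Logistics SA → Wildmere Group plc (R1): 29% × 73% × 23% × 11% = 0.535601% of Talon Holdings Ltd.
Aggregating (R3): 7.786884% + 0.535601% = 8.322485%.
8.322485% does not exceed the 80% threshold, so Leah is not a related party to Talon Holdings Ltd.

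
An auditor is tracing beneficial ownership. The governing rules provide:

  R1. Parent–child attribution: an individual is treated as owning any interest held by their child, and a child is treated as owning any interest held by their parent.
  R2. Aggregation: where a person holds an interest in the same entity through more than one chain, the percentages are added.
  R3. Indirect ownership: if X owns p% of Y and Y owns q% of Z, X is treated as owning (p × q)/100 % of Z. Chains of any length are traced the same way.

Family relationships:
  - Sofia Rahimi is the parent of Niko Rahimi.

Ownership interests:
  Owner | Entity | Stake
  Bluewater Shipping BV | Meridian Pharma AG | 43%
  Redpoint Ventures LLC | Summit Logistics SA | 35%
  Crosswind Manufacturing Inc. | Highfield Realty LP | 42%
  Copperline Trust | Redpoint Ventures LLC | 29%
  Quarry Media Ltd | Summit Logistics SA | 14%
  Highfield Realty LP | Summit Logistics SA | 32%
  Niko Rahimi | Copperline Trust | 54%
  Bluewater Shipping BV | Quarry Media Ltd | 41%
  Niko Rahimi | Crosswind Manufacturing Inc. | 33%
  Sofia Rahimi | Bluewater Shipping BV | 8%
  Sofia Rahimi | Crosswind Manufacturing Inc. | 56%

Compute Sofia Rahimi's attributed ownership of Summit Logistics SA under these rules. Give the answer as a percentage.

17.9018%

By parent–child attribution (R1), Sofia Rahimi is treated as also owning Niko Rahimi's interest in Crosswind Manufacturing Inc, giving 56% + 33% = 89%.
By parent–child attribution (R1), Sofia Rahimi is treated as owning Niko Rahimi's 54% interest in Copperline Trust.
Chain via Bluewater Shipping BV → Quarry Media Ltd (R3): 8% × 41% × 14% = 0.4592% of Summit Logistics SA.
Chain via Crosswind Manufacturing Inc. → Highfield Realty LP (R3): 89% × 42% × 32% = 11.9616% of Summit Logistics SA.
Chain via Copperline Trust → Redpoint Ventures LLC (R3): 54% × 29% × 35% = 5.481% of Summit Logistics SA.
Aggregating (R2): 0.4592% + 11.9616% + 5.481% = 17.9018%.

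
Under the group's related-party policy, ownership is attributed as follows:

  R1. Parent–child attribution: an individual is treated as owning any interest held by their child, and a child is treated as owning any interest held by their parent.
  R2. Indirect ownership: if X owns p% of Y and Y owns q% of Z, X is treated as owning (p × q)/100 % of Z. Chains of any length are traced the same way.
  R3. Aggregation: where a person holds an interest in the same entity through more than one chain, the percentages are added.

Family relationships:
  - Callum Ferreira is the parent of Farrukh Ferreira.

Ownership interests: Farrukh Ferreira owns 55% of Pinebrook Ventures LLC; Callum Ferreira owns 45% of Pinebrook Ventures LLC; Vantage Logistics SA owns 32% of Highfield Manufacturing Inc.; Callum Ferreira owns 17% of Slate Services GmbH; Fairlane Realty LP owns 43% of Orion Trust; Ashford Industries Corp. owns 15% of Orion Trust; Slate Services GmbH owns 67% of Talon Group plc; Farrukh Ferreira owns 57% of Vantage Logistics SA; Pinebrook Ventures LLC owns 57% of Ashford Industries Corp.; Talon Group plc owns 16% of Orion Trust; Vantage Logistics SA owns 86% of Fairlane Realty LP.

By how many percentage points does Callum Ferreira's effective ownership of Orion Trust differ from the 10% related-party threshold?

21.451

By parent–child attribution (R1), Callum Ferreira is treated as also owning Farrukh Ferreira's interest in Pinebrook Ventures LLC, giving 45% + 55% = 100%.
By parent–child attribution (R1), Callum Ferreira is treated as owning Farrukh Ferreira's 57% interest in Vantage Logistics SA.
Chain via Pinebrook Ventures LLC → Ashford Industries Corp. (R2): 100% × 57% × 15% = 8.55% of Orion Trust.
Chain via Slate Services GmbH → Talon Group plc (R2): 17% × 67% × 16% = 1.8224% of Orion Trust.
Chain via Vantage Logistics SA → Fairlane Realty LP (R2): 57% × 86% × 43% = 21.0786% of Orion Trust.
Aggregating (R3): 8.55% + 1.8224% + 21.0786% = 31.451%.
31.451% exceeds the 10% threshold by 21.451 percentage points.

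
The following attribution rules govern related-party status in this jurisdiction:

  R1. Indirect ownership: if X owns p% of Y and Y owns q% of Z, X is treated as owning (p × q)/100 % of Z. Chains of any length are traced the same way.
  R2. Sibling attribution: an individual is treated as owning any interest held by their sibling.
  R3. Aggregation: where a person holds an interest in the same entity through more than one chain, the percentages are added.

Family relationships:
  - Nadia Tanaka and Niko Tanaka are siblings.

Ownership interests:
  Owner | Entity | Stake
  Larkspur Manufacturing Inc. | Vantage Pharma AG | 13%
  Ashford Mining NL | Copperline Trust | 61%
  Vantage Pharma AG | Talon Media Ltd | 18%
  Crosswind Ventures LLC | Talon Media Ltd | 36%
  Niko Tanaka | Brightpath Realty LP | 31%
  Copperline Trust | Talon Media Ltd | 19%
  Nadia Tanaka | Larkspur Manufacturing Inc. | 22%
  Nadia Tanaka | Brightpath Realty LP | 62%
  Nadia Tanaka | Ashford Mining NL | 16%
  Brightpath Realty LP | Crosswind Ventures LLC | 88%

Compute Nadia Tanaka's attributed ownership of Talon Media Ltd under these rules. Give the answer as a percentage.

By sibling attribution (R2), Nadia Tanaka is treated as also owning Niko Tanaka's interest in Brightpath Realty LP, giving 62% + 31% = 93%.
Chain via Ashford Mining NL → Copperline Trust (R1): 16% × 61% × 19% = 1.8544% of Talon Media Ltd.
Chain via Larkspur Manufacturing Inc. → Vantage Pharma AG (R1): 22% × 13% × 18% = 0.5148% of Talon Media Ltd.
Chain via Brightpath Realty LP → Crosswind Ventures LLC (R1): 93% × 88% × 36% = 29.4624% of Talon Media Ltd.
Aggregating (R3): 1.8544% + 0.5148% + 29.4624% = 31.8316%.

31.8316%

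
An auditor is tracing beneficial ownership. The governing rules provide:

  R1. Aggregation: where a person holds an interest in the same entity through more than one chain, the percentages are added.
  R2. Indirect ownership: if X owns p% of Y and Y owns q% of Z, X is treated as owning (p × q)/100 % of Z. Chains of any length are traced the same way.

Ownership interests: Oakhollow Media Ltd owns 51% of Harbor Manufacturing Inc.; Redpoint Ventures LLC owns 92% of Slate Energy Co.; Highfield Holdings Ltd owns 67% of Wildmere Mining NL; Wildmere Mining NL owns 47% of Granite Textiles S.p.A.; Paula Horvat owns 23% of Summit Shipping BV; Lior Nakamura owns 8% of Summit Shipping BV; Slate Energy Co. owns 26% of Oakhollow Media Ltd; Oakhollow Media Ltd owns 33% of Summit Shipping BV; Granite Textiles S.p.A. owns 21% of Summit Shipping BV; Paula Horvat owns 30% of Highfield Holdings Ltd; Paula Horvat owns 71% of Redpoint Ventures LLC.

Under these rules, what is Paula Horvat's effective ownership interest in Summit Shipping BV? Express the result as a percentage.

Chain via Redpoint Ventures LLC → Slate Energy Co. → Oakhollow Media Ltd (R2): 71% × 92% × 26% × 33% = 5.604456% of Summit Shipping BV.
Chain via Highfield Holdings Ltd → Wildmere Mining NL → Granite Textiles S.p.A. (R2): 30% × 67% × 47% × 21% = 1.98387% of Summit Shipping BV.
Direct interest in Summit Shipping BV: 23%.
Aggregating (R1): 5.604456% + 1.98387% + 23% = 30.588326%.

30.588326%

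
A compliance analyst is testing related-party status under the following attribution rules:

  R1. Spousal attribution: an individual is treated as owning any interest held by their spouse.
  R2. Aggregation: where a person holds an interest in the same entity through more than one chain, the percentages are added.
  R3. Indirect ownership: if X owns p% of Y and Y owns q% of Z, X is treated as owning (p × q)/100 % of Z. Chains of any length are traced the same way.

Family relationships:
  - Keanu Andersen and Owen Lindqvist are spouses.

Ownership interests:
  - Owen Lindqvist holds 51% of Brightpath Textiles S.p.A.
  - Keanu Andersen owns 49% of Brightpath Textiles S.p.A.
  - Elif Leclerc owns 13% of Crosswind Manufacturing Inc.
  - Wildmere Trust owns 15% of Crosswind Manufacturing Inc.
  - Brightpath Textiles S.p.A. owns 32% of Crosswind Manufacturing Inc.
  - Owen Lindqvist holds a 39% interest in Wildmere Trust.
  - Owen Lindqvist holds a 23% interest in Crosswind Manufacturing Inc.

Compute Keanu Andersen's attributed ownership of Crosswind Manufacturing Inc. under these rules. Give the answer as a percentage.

60.85%

By spousal attribution (R1), Keanu Andersen is treated as also owning Owen Lindqvist's interest in Brightpath Textiles S.p.A, giving 49% + 51% = 100%.
By spousal attribution (R1), Keanu Andersen is treated as owning Owen Lindqvist's 39% interest in Wildmere Trust.
By spousal attribution (R1), Keanu Andersen is treated as owning Owen Lindqvist's 23% interest in Crosswind Manufacturing Inc.
Chain via Brightpath Textiles S.p.A. (R3): 100% × 32% = 32% of Crosswind Manufacturing Inc.
Chain via Wildmere Trust (R3): 39% × 15% = 5.85% of Crosswind Manufacturing Inc.
Direct interest in Crosswind Manufacturing Inc: 23%.
Aggregating (R2): 32% + 5.85% + 23% = 60.85%.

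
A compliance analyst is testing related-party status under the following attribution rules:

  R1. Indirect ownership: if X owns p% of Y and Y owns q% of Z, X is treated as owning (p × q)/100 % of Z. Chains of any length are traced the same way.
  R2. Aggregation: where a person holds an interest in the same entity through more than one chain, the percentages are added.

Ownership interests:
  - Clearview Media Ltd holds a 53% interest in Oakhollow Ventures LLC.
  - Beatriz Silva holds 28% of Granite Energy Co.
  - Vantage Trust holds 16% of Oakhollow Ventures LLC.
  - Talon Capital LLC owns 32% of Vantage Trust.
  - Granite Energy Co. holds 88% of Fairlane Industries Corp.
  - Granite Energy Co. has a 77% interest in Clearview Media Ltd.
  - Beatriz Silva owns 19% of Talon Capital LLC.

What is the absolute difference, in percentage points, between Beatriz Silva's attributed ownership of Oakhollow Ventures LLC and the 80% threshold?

Chain via Granite Energy Co. → Clearview Media Ltd (R1): 28% × 77% × 53% = 11.4268% of Oakhollow Ventures LLC.
Chain via Talon Capital LLC → Vantage Trust (R1): 19% × 32% × 16% = 0.9728% of Oakhollow Ventures LLC.
Aggregating (R2): 11.4268% + 0.9728% = 12.3996%.
12.3996% falls short of the 80% threshold by 67.6004 percentage points.

67.6004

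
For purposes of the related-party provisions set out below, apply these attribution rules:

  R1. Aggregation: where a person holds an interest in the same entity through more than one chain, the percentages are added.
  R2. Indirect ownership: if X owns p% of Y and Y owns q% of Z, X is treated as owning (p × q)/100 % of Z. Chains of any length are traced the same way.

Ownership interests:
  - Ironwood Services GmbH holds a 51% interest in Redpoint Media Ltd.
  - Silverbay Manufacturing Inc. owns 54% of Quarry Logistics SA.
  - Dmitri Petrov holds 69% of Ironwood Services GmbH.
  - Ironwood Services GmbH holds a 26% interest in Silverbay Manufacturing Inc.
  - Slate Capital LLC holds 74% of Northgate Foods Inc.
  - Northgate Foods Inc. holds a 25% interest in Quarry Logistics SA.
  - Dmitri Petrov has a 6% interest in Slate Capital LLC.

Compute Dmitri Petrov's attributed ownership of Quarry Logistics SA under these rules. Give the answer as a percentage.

10.7976%

Chain via Slate Capital LLC → Northgate Foods Inc. (R2): 6% × 74% × 25% = 1.11% of Quarry Logistics SA.
Chain via Ironwood Services GmbH → Silverbay Manufacturing Inc. (R2): 69% × 26% × 54% = 9.6876% of Quarry Logistics SA.
Aggregating (R1): 1.11% + 9.6876% = 10.7976%.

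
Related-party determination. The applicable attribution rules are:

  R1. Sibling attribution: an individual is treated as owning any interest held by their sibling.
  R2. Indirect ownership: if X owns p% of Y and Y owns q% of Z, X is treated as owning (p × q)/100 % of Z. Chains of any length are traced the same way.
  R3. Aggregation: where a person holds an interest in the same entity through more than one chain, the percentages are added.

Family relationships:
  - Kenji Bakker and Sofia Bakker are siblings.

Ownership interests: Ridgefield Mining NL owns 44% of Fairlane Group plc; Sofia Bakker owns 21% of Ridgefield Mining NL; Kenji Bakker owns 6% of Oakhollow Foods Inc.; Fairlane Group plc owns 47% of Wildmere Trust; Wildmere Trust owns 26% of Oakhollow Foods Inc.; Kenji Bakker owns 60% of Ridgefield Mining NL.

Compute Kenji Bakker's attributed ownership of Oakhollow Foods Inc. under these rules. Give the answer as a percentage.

10.355208%

By sibling attribution (R1), Kenji Bakker is treated as also owning Sofia Bakker's interest in Ridgefield Mining NL, giving 60% + 21% = 81%.
Chain via Ridgefield Mining NL → Fairlane Group plc → Wildmere Trust (R2): 81% × 44% × 47% × 26% = 4.355208% of Oakhollow Foods Inc.
Direct interest in Oakhollow Foods Inc: 6%.
Aggregating (R3): 4.355208% + 6% = 10.355208%.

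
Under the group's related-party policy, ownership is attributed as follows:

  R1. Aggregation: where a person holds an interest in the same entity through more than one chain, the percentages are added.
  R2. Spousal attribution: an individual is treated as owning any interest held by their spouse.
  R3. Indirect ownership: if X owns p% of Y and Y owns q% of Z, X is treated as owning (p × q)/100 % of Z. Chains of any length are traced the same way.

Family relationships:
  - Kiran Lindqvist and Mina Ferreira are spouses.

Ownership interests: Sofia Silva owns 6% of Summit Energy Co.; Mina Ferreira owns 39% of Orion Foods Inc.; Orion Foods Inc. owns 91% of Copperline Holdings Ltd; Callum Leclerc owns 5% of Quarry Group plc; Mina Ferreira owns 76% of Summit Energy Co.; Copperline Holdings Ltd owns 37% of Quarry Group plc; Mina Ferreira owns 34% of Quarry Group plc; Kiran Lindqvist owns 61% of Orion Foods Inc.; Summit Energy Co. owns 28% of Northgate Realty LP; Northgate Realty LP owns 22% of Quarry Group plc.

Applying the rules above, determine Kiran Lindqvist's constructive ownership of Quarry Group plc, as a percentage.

By spousal attribution (R2), Kiran Lindqvist is treated as also owning Mina Ferreira's interest in Orion Foods Inc, giving 61% + 39% = 100%.
By spousal attribution (R2), Kiran Lindqvist is treated as owning Mina Ferreira's 76% interest in Summit Energy Co.
By spousal attribution (R2), Kiran Lindqvist is treated as owning Mina Ferreira's 34% interest in Quarry Group plc.
Chain via Orion Foods Inc. → Copperline Holdings Ltd (R3): 100% × 91% × 37% = 33.67% of Quarry Group plc.
Chain via Summit Energy Co. → Northgate Realty LP (R3): 76% × 28% × 22% = 4.6816% of Quarry Group plc.
Direct interest in Quarry Group plc: 34%.
Aggregating (R1): 33.67% + 4.6816% + 34% = 72.3516%.

72.3516%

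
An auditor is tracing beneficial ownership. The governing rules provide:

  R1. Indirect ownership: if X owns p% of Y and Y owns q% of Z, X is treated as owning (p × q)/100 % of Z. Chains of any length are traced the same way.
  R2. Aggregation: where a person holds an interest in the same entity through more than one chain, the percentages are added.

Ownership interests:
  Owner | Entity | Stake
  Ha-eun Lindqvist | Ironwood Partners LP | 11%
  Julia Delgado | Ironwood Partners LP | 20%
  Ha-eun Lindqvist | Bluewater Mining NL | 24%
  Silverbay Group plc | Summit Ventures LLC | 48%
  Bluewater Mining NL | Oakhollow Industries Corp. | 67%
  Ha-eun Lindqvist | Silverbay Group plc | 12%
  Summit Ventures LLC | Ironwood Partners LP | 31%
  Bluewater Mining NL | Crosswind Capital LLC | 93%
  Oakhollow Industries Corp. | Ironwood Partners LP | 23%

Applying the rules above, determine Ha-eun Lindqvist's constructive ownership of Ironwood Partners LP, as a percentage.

Chain via Bluewater Mining NL → Oakhollow Industries Corp. (R1): 24% × 67% × 23% = 3.6984% of Ironwood Partners LP.
Chain via Silverbay Group plc → Summit Ventures LLC (R1): 12% × 48% × 31% = 1.7856% of Ironwood Partners LP.
Direct interest in Ironwood Partners LP: 11%.
Aggregating (R2): 3.6984% + 1.7856% + 11% = 16.484%.

16.484%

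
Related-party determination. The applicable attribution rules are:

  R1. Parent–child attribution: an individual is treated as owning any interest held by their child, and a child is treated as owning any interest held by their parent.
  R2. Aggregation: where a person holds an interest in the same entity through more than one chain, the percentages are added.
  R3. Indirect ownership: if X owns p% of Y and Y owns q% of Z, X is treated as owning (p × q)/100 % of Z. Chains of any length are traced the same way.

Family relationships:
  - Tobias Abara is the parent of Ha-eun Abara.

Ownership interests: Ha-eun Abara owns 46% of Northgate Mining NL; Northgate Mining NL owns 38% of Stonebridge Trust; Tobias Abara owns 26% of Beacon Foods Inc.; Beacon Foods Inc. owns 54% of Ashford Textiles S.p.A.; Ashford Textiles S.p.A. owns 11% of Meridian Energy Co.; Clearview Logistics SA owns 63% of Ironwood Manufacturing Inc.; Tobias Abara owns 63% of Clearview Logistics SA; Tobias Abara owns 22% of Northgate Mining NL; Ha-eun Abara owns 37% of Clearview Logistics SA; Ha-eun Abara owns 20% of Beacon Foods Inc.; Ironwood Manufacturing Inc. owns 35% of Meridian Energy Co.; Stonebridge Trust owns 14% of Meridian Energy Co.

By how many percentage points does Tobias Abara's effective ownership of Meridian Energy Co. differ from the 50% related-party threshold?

By parent–child attribution (R1), Tobias Abara is treated as also owning Ha-eun Abara's interest in Northgate Mining NL, giving 22% + 46% = 68%.
By parent–child attribution (R1), Tobias Abara is treated as also owning Ha-eun Abara's interest in Clearview Logistics SA, giving 63% + 37% = 100%.
By parent–child attribution (R1), Tobias Abara is treated as also owning Ha-eun Abara's interest in Beacon Foods Inc, giving 26% + 20% = 46%.
Chain via Northgate Mining NL → Stonebridge Trust (R3): 68% × 38% × 14% = 3.6176% of Meridian Energy Co.
Chain via Clearview Logistics SA → Ironwood Manufacturing Inc. (R3): 100% × 63% × 35% = 22.05% of Meridian Energy Co.
Chain via Beacon Foods Inc. → Ashford Textiles S.p.A. (R3): 46% × 54% × 11% = 2.7324% of Meridian Energy Co.
Aggregating (R2): 3.6176% + 22.05% + 2.7324% = 28.4%.
28.4% falls short of the 50% threshold by 21.6 percentage points.

21.6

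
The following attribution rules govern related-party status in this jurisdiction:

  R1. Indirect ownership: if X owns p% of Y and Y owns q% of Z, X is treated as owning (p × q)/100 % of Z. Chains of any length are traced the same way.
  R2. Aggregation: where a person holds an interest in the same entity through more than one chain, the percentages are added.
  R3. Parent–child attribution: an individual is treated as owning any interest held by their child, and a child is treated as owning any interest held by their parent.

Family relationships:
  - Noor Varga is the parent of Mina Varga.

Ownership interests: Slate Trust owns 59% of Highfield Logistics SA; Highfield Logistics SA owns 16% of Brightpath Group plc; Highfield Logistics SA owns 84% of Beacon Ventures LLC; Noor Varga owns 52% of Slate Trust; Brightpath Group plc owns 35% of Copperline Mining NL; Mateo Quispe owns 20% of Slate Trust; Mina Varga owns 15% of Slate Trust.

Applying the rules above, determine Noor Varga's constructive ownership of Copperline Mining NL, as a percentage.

By parent–child attribution (R3), Noor Varga is treated as also owning Mina Varga's interest in Slate Trust, giving 52% + 15% = 67%.
Chain via Slate Trust → Highfield Logistics SA → Brightpath Group plc (R1): 67% × 59% × 16% × 35% = 2.21368% of Copperline Mining NL.

2.21368%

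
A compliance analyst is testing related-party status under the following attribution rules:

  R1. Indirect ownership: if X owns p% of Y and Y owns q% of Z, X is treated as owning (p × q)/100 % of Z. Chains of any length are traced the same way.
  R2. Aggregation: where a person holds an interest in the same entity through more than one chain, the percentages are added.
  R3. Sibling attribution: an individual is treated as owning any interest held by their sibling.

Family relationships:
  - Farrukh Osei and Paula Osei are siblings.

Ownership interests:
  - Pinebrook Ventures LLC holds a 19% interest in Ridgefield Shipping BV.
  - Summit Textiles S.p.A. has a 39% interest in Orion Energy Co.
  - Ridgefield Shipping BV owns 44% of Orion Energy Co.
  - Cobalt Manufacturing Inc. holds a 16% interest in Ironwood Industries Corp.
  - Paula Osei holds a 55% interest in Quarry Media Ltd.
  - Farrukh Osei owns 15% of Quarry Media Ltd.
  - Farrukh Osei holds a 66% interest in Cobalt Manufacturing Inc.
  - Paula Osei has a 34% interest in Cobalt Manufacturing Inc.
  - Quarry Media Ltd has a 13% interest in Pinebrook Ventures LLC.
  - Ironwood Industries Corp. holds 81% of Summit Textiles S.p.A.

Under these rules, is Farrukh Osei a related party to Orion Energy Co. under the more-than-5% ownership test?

By sibling attribution (R3), Farrukh Osei is treated as also owning Paula Osei's interest in Quarry Media Ltd, giving 15% + 55% = 70%.
By sibling attribution (R3), Farrukh Osei is treated as also owning Paula Osei's interest in Cobalt Manufacturing Inc, giving 66% + 34% = 100%.
Chain via Quarry Media Ltd → Pinebrook Ventures LLC → Ridgefield Shipping BV (R1): 70% × 13% × 19% × 44% = 0.76076% of Orion Energy Co.
Chain via Cobalt Manufacturing Inc. → Ironwood Industries Corp. → Summit Textiles S.p.A. (R1): 100% × 16% × 81% × 39% = 5.0544% of Orion Energy Co.
Aggregating (R2): 0.76076% + 5.0544% = 5.81516%.
5.81516% exceeds the 5% threshold, so Farrukh is a related party to Orion Energy Co.

Yes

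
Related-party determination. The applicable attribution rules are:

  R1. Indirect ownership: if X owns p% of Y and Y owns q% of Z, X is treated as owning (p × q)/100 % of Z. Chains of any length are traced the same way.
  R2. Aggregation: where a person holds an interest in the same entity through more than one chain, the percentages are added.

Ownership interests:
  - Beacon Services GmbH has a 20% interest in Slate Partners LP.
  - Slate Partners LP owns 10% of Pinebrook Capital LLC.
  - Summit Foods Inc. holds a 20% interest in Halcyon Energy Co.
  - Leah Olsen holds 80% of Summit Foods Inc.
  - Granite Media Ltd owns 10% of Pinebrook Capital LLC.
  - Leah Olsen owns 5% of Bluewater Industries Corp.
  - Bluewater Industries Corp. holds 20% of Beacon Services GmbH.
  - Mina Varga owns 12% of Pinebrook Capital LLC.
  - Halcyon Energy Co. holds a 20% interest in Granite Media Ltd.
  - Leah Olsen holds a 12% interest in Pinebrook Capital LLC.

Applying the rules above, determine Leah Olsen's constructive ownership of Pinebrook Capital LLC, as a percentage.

Chain via Bluewater Industries Corp. → Beacon Services GmbH → Slate Partners LP (R1): 5% × 20% × 20% × 10% = 0.02% of Pinebrook Capital LLC.
Chain via Summit Foods Inc. → Halcyon Energy Co. → Granite Media Ltd (R1): 80% × 20% × 20% × 10% = 0.32% of Pinebrook Capital LLC.
Direct interest in Pinebrook Capital LLC: 12%.
Aggregating (R2): 0.02% + 0.32% + 12% = 12.34%.

12.34%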